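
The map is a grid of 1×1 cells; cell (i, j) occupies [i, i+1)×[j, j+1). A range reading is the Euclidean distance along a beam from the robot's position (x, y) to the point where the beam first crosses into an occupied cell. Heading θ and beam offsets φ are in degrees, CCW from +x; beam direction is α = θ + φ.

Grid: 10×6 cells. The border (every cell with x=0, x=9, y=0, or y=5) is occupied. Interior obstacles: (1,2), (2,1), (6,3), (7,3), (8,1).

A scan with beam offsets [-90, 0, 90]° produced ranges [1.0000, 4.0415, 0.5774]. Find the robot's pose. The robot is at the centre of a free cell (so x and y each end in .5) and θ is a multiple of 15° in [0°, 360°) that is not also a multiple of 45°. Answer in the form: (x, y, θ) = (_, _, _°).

Candidates: 27 free-cell centres × 16 headings = 432 poses. Raycast each; keep the one whose scan matches to 4 dp.
  (8.5, 2.5, 60°): beam 1 = 0.5774 ≠ 1.0000 ✗
  (1.5, 3.5, 195°): beam 1 = 1.5529 ≠ 1.0000 ✗
  (3.5, 1.5, 150°): beam 1 = 4.0415 ≠ 1.0000 ✗
  …
  (3.5, 1.5, 60°): r_1=1.0000, r_2=4.0415, r_3=0.5774 — all match ✓
Only this pose fits every beam.

(x, y, θ) = (3.5, 1.5, 60°)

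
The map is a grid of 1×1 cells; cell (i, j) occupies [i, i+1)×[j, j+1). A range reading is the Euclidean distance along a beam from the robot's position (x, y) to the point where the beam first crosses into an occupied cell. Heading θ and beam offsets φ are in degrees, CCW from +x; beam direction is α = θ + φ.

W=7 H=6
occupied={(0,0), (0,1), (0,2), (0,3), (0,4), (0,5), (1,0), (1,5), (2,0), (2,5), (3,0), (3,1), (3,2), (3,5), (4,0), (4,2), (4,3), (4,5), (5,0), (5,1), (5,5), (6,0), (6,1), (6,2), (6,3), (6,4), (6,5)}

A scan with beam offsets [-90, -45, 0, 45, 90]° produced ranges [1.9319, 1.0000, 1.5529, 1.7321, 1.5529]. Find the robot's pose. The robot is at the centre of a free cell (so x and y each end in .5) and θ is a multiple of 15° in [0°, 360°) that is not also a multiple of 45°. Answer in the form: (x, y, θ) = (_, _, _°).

Enumerate (i+0.5, j+0.5, θ) over the 15 free cells and 16 admissible headings. For each, cast all 5 beams and compare to the given ranges.
  (5.5, 3.5, 285°): beam 1 = 0.5176 ≠ 1.9319 ✗
  (2.5, 4.5, 60°): beam 1 = 1.7321 ≠ 1.9319 ✗
  (2.5, 1.5, 195°): beam 1 = 3.6235 ≠ 1.9319 ✗
  …
  (2.5, 3.5, 15°): r_1=1.9319, r_2=1.0000, r_3=1.5529, r_4=1.7321, r_5=1.5529 — all match ✓
No second candidate reproduces the full scan.

(x, y, θ) = (2.5, 3.5, 15°)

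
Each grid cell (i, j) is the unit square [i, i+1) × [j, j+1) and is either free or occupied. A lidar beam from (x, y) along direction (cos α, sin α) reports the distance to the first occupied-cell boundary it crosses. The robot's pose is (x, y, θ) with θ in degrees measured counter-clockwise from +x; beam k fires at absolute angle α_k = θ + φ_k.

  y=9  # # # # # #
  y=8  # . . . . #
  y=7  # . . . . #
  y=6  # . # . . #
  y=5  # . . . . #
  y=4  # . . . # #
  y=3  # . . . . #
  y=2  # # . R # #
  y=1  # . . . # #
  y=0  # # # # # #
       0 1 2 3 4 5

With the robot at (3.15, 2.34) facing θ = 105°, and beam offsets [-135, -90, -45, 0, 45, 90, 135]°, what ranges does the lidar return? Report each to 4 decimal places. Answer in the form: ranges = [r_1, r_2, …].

beam 1: φ=-135°, α=330°
  direction (0.8660, -0.5000); cell (3,2); t to first gridline: x 0.9815, y 0.6800 (then +1.1547 / +2.0000)
    (3,1) via y @ 0.6800
    (4,1) via x @ 0.9815  # hit
  → r_1 = 0.9815
beam 2: φ=-90°, α=15°
  direction (0.9659, 0.2588); cell (3,2); t to first gridline: x 0.8800, y 2.5500 (then +1.0353 / +3.8637)
    (4,2) via x @ 0.8800  # hit
  → r_2 = 0.8800
beam 3: φ=-45°, α=60°
  direction (0.5000, 0.8660); cell (3,2); t to first gridline: x 1.7000, y 0.7621 (then +2.0000 / +1.1547)
    (3,3) via y @ 0.7621
    (4,3) via x @ 1.7000
    (4,4) via y @ 1.9168  # hit
  → r_3 = 1.9168
beam 4: φ=0°, α=105°
  direction (-0.2588, 0.9659); cell (3,2); t to first gridline: x 0.5796, y 0.6833 (then +3.8637 / +1.0353)
    (2,2) via x @ 0.5796
    (2,3) via y @ 0.6833
    (2,4) via y @ 1.7186
    (2,5) via y @ 2.7538
    (2,6) via y @ 3.7891  # hit
  → r_4 = 3.7891
beam 5: φ=45°, α=150°
  direction (-0.8660, 0.5000); cell (3,2); t to first gridline: x 0.1732, y 1.3200 (then +1.1547 / +2.0000)
    (2,2) via x @ 0.1732
    (2,3) via y @ 1.3200
    (1,3) via x @ 1.3279
    (0,3) via x @ 2.4826  # hit
  → r_5 = 2.4826
beam 6: φ=90°, α=195°
  direction (-0.9659, -0.2588); cell (3,2); t to first gridline: x 0.1553, y 1.3137 (then +1.0353 / +3.8637)
    (2,2) via x @ 0.1553
    (1,2) via x @ 1.1906  # hit
  → r_6 = 1.1906
beam 7: φ=135°, α=240°
  direction (-0.5000, -0.8660); cell (3,2); t to first gridline: x 0.3000, y 0.3926 (then +2.0000 / +1.1547)
    (2,2) via x @ 0.3000
    (2,1) via y @ 0.3926
    (2,0) via y @ 1.5473  # hit
  → r_7 = 1.5473

ranges = [0.9815, 0.8800, 1.9168, 3.7891, 2.4826, 1.1906, 1.5473]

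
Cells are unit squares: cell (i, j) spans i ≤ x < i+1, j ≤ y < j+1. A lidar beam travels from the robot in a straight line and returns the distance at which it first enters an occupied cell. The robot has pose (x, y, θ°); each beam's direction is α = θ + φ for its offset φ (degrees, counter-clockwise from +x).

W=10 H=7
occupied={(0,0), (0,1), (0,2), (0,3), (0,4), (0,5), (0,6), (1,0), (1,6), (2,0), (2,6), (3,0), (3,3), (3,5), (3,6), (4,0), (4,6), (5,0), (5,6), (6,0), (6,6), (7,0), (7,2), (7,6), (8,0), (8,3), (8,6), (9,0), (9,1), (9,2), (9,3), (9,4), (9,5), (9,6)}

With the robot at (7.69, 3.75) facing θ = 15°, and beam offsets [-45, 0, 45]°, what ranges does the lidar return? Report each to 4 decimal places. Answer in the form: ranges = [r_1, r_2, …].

ranges = [0.3580, 0.3209, 2.5981]

beam 1: φ=-45°, α=330°
  dir = (cos 330°, sin 330°) = (0.8660, -0.5000); from cell (7,3)
  next x-line at t=0.3580, next y-line at t=1.5000; Δt_x=1.1547, Δt_y=2.0000
    x: enter (8,3) at t=0.3580 ← occupied
  → r_1 = 0.3580
beam 2: φ=0°, α=15°
  dir = (cos 15°, sin 15°) = (0.9659, 0.2588); from cell (7,3)
  next x-line at t=0.3209, next y-line at t=0.9659; Δt_x=1.0353, Δt_y=3.8637
    x: enter (8,3) at t=0.3209 ← occupied
  → r_2 = 0.3209
beam 3: φ=45°, α=60°
  dir = (cos 60°, sin 60°) = (0.5000, 0.8660); from cell (7,3)
  next x-line at t=0.6200, next y-line at t=0.2887; Δt_x=2.0000, Δt_y=1.1547
    y: enter (7,4) at t=0.2887
    x: enter (8,4) at t=0.6200
    y: enter (8,5) at t=1.4434
    y: enter (8,6) at t=2.5981 ← occupied
  → r_3 = 2.5981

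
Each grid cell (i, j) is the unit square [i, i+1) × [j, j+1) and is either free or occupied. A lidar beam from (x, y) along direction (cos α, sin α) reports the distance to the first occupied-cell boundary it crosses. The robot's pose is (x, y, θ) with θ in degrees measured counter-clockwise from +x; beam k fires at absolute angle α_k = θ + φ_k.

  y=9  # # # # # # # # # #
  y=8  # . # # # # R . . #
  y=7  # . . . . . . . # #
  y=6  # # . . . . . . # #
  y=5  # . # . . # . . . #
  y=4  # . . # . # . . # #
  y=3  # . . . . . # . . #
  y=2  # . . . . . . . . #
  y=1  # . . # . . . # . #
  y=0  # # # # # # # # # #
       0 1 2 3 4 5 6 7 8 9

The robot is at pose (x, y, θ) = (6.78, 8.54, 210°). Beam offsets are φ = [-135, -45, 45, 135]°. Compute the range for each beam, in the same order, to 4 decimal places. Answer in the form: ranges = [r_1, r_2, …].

beam 1: φ=-135°, α=75°
  direction (0.2588, 0.9659); cell (6,8); t to first gridline: x 0.8500, y 0.4762 (then +3.8637 / +1.0353)
    (6,9) via y @ 0.4762  # hit
  → r_1 = 0.4762
beam 2: φ=-45°, α=165°
  direction (-0.9659, 0.2588); cell (6,8); t to first gridline: x 0.8075, y 1.7773 (then +1.0353 / +3.8637)
    (5,8) via x @ 0.8075  # hit
  → r_2 = 0.8075
beam 3: φ=45°, α=255°
  direction (-0.2588, -0.9659); cell (6,8); t to first gridline: x 3.0137, y 0.5590 (then +3.8637 / +1.0353)
    (6,7) via y @ 0.5590
    (6,6) via y @ 1.5943
    (6,5) via y @ 2.6296
    (5,5) via x @ 3.0137  # hit
  → r_3 = 3.0137
beam 4: φ=135°, α=345°
  direction (0.9659, -0.2588); cell (6,8); t to first gridline: x 0.2278, y 2.0864 (then +1.0353 / +3.8637)
    (7,8) via x @ 0.2278
    (8,8) via x @ 1.2630
    (8,7) via y @ 2.0864  # hit
  → r_4 = 2.0864

ranges = [0.4762, 0.8075, 3.0137, 2.0864]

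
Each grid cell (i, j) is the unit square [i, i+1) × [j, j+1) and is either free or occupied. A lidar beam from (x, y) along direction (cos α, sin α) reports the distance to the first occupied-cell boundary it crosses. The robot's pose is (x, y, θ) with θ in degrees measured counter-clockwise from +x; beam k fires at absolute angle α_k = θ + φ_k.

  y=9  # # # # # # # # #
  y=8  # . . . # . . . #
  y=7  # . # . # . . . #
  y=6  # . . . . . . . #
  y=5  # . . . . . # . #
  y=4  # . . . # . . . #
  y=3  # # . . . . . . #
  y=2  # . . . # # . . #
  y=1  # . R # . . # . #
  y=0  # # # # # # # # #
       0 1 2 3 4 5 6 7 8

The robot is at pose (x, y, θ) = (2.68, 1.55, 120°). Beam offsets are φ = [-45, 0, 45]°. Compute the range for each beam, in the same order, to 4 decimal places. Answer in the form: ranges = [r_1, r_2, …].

ranges = [5.6423, 1.6743, 1.7393]

beam 1: φ=-45°, α=75°
  cosα=0.2588 sinα=0.9659 | (2,1) | tMaxX 1.2364 tMaxY 0.4659 | tΔX 3.8637 tΔY 1.0353
    t=0.4659 [y] (2,2)
    t=1.2364 [x] (3,2)
    t=1.5012 [y] (3,3)
    t=2.5364 [y] (3,4)
    t=3.5717 [y] (3,5)
    t=4.6070 [y] (3,6)
    t=5.1001 [x] (4,6)
    t=5.6423 [y] (4,7) — stop
  → r_1 = 5.6423
beam 2: φ=0°, α=120°
  cosα=-0.5000 sinα=0.8660 | (2,1) | tMaxX 1.3600 tMaxY 0.5196 | tΔX 2.0000 tΔY 1.1547
    t=0.5196 [y] (2,2)
    t=1.3600 [x] (1,2)
    t=1.6743 [y] (1,3) — stop
  → r_2 = 1.6743
beam 3: φ=45°, α=165°
  cosα=-0.9659 sinα=0.2588 | (2,1) | tMaxX 0.7040 tMaxY 1.7387 | tΔX 1.0353 tΔY 3.8637
    t=0.7040 [x] (1,1)
    t=1.7387 [y] (1,2)
    t=1.7393 [x] (0,2) — stop
  → r_3 = 1.7393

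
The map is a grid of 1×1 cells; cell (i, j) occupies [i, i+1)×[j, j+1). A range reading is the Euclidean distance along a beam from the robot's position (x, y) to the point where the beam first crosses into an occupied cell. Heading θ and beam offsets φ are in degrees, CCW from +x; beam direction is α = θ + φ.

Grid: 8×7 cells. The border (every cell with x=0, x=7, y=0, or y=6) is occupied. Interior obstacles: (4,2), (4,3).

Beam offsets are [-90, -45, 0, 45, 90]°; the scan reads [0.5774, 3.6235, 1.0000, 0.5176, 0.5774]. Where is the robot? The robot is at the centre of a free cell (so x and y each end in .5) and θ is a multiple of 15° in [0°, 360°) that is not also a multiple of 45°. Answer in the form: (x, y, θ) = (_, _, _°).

The pose lattice has 28·16 = 448 candidates. Test each by forward raycasting.
  (4.5, 4.5, 120°): beam 1 = 2.8868 ≠ 0.5774 ✗
  (6.5, 5.5, 15°): beam 1 = 1.9319 ≠ 0.5774 ✗
  (2.5, 5.5, 15°): beam 1 = 4.6587 ≠ 0.5774 ✗
  (3.5, 4.5, 255°): beam 1 = 2.5882 ≠ 0.5774 ✗
  …
  (4.5, 1.5, 210°): r_1=0.5774, r_2=3.6235, r_3=1.0000, r_4=0.5176, r_5=0.5774 — all match ✓
Only this pose fits every beam.

(x, y, θ) = (4.5, 1.5, 210°)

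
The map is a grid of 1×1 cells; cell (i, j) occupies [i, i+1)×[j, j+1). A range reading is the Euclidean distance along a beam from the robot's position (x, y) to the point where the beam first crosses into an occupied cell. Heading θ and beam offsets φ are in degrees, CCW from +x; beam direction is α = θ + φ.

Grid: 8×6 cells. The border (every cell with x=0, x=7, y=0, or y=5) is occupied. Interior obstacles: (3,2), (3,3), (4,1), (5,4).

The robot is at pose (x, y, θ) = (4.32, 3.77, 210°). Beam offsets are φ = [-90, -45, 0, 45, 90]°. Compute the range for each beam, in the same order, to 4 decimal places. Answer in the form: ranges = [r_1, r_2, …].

beam 1: φ=-90°, α=120°
  direction (-0.5000, 0.8660); cell (4,3); t to first gridline: x 0.6400, y 0.2656 (then +2.0000 / +1.1547)
    (4,4) via y @ 0.2656
    (3,4) via x @ 0.6400
    (3,5) via y @ 1.4203  # hit
  → r_1 = 1.4203
beam 2: φ=-45°, α=165°
  direction (-0.9659, 0.2588); cell (4,3); t to first gridline: x 0.3313, y 0.8887 (then +1.0353 / +3.8637)
    (3,3) via x @ 0.3313  # hit
  → r_2 = 0.3313
beam 3: φ=0°, α=210°
  direction (-0.8660, -0.5000); cell (4,3); t to first gridline: x 0.3695, y 1.5400 (then +1.1547 / +2.0000)
    (3,3) via x @ 0.3695  # hit
  → r_3 = 0.3695
beam 4: φ=45°, α=255°
  direction (-0.2588, -0.9659); cell (4,3); t to first gridline: x 1.2364, y 0.7972 (then +3.8637 / +1.0353)
    (4,2) via y @ 0.7972
    (3,2) via x @ 1.2364  # hit
  → r_4 = 1.2364
beam 5: φ=90°, α=300°
  direction (0.5000, -0.8660); cell (4,3); t to first gridline: x 1.3600, y 0.8891 (then +2.0000 / +1.1547)
    (4,2) via y @ 0.8891
    (5,2) via x @ 1.3600
    (5,1) via y @ 2.0438
    (5,0) via y @ 3.1985  # hit
  → r_5 = 3.1985

ranges = [1.4203, 0.3313, 0.3695, 1.2364, 3.1985]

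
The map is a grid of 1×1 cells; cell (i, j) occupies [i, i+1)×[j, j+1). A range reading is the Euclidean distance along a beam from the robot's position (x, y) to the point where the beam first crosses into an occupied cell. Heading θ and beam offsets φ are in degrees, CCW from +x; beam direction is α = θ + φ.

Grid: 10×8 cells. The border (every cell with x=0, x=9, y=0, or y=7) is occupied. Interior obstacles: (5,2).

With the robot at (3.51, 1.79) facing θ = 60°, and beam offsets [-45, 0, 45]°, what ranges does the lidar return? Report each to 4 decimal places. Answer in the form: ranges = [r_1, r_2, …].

ranges = [1.5426, 6.0160, 5.3938]

beam 1: φ=-45°, α=15°
  d=(0.9659,0.2588)  start (3,1)  tX=0.5073 tY=0.8114  stride 1/|dx|=1.0353 1/|dy|=3.8637
    cross x-line → (4,1), t=0.5073
    cross y-line → (4,2), t=0.8114
    cross x-line → (5,2), t=1.5426 (wall)
  → r_1 = 1.5426
beam 2: φ=0°, α=60°
  d=(0.5000,0.8660)  start (3,1)  tX=0.9800 tY=0.2425  stride 1/|dx|=2.0000 1/|dy|=1.1547
    cross y-line → (3,2), t=0.2425
    cross x-line → (4,2), t=0.9800
    cross y-line → (4,3), t=1.3972
    cross y-line → (4,4), t=2.5519
    cross x-line → (5,4), t=2.9800
    cross y-line → (5,5), t=3.7066
    cross y-line → (5,6), t=4.8613
    cross x-line → (6,6), t=4.9800
    cross y-line → (6,7), t=6.0160 (wall)
  → r_2 = 6.0160
beam 3: φ=45°, α=105°
  d=(-0.2588,0.9659)  start (3,1)  tX=1.9705 tY=0.2174  stride 1/|dx|=3.8637 1/|dy|=1.0353
    cross y-line → (3,2), t=0.2174
    cross y-line → (3,3), t=1.2527
    cross x-line → (2,3), t=1.9705
    cross y-line → (2,4), t=2.2880
    cross y-line → (2,5), t=3.3232
    cross y-line → (2,6), t=4.3585
    cross y-line → (2,7), t=5.3938 (wall)
  → r_3 = 5.3938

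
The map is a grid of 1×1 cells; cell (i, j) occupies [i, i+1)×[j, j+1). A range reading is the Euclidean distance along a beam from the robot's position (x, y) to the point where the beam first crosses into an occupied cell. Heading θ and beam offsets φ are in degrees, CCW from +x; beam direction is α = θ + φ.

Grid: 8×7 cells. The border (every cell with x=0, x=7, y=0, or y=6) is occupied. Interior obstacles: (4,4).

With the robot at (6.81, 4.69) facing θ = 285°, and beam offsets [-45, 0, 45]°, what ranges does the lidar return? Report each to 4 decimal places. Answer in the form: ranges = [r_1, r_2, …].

beam 1: φ=-45°, α=240°
  d=(-0.5000,-0.8660)  start (6,4)  tX=1.6200 tY=0.7967  stride 1/|dx|=2.0000 1/|dy|=1.1547
    cross y-line → (6,3), t=0.7967
    cross x-line → (5,3), t=1.6200
    cross y-line → (5,2), t=1.9514
    cross y-line → (5,1), t=3.1061
    cross x-line → (4,1), t=3.6200
    cross y-line → (4,0), t=4.2608 (wall)
  → r_1 = 4.2608
beam 2: φ=0°, α=285°
  d=(0.2588,-0.9659)  start (6,4)  tX=0.7341 tY=0.7143  stride 1/|dx|=3.8637 1/|dy|=1.0353
    cross y-line → (6,3), t=0.7143
    cross x-line → (7,3), t=0.7341 (wall)
  → r_2 = 0.7341
beam 3: φ=45°, α=330°
  d=(0.8660,-0.5000)  start (6,4)  tX=0.2194 tY=1.3800  stride 1/|dx|=1.1547 1/|dy|=2.0000
    cross x-line → (7,4), t=0.2194 (wall)
  → r_3 = 0.2194

ranges = [4.2608, 0.7341, 0.2194]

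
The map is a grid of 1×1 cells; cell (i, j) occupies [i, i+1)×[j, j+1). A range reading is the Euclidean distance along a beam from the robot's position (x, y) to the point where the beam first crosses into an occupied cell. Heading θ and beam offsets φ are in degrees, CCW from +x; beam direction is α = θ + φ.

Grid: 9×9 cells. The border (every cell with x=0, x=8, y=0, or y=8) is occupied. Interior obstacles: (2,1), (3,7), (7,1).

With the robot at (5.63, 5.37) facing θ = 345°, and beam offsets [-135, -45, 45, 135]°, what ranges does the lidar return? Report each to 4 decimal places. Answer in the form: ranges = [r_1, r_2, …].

ranges = [5.3463, 3.8913, 2.7366, 3.0369]

beam 1: φ=-135°, α=210°
  cosα=-0.8660 sinα=-0.5000 | (5,5) | tMaxX 0.7275 tMaxY 0.7400 | tΔX 1.1547 tΔY 2.0000
    t=0.7275 [x] (4,5)
    t=0.7400 [y] (4,4)
    t=1.8822 [x] (3,4)
    t=2.7400 [y] (3,3)
    t=3.0369 [x] (2,3)
    t=4.1916 [x] (1,3)
    t=4.7400 [y] (1,2)
    t=5.3463 [x] (0,2) — stop
  → r_1 = 5.3463
beam 2: φ=-45°, α=300°
  cosα=0.5000 sinα=-0.8660 | (5,5) | tMaxX 0.7400 tMaxY 0.4272 | tΔX 2.0000 tΔY 1.1547
    t=0.4272 [y] (5,4)
    t=0.7400 [x] (6,4)
    t=1.5819 [y] (6,3)
    t=2.7366 [y] (6,2)
    t=2.7400 [x] (7,2)
    t=3.8913 [y] (7,1) — stop
  → r_2 = 3.8913
beam 3: φ=45°, α=30°
  cosα=0.8660 sinα=0.5000 | (5,5) | tMaxX 0.4272 tMaxY 1.2600 | tΔX 1.1547 tΔY 2.0000
    t=0.4272 [x] (6,5)
    t=1.2600 [y] (6,6)
    t=1.5819 [x] (7,6)
    t=2.7366 [x] (8,6) — stop
  → r_3 = 2.7366
beam 4: φ=135°, α=120°
  cosα=-0.5000 sinα=0.8660 | (5,5) | tMaxX 1.2600 tMaxY 0.7275 | tΔX 2.0000 tΔY 1.1547
    t=0.7275 [y] (5,6)
    t=1.2600 [x] (4,6)
    t=1.8822 [y] (4,7)
    t=3.0369 [y] (4,8) — stop
  → r_4 = 3.0369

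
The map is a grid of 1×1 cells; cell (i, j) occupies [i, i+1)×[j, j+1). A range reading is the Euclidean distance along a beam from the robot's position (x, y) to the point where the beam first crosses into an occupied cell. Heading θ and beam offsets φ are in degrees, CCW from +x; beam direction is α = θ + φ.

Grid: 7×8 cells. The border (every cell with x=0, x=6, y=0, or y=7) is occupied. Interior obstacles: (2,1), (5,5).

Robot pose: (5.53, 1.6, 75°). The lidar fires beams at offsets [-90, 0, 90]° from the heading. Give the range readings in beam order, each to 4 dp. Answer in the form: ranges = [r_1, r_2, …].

beam 1: φ=-90°, α=345°
  direction (0.9659, -0.2588); cell (5,1); t to first gridline: x 0.4866, y 2.3182 (then +1.0353 / +3.8637)
    (6,1) via x @ 0.4866  # hit
  → r_1 = 0.4866
beam 2: φ=0°, α=75°
  direction (0.2588, 0.9659); cell (5,1); t to first gridline: x 1.8159, y 0.4141 (then +3.8637 / +1.0353)
    (5,2) via y @ 0.4141
    (5,3) via y @ 1.4494
    (6,3) via x @ 1.8159  # hit
  → r_2 = 1.8159
beam 3: φ=90°, α=165°
  direction (-0.9659, 0.2588); cell (5,1); t to first gridline: x 0.5487, y 1.5455 (then +1.0353 / +3.8637)
    (4,1) via x @ 0.5487
    (4,2) via y @ 1.5455
    (3,2) via x @ 1.5840
    (2,2) via x @ 2.6192
    (1,2) via x @ 3.6545
    (0,2) via x @ 4.6898  # hit
  → r_3 = 4.6898

ranges = [0.4866, 1.8159, 4.6898]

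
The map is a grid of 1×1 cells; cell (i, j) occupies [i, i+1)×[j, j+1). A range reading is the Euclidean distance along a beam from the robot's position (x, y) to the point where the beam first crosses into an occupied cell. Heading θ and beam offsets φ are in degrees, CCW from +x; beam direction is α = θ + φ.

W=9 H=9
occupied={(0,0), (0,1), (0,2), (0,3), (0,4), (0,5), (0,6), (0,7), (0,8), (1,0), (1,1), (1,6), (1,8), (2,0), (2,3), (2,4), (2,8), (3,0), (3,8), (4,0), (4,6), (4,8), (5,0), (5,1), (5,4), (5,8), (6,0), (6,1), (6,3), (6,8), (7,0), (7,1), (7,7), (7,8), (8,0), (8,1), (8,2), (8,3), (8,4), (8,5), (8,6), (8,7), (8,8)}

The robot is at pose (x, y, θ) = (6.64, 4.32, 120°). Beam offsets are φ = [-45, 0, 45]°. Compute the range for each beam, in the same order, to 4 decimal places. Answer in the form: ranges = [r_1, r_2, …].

beam 1: φ=-45°, α=75°
  direction (0.2588, 0.9659); cell (6,4); t to first gridline: x 1.3909, y 0.7040 (then +3.8637 / +1.0353)
    (6,5) via y @ 0.7040
    (7,5) via x @ 1.3909
    (7,6) via y @ 1.7393
    (7,7) via y @ 2.7745  # hit
  → r_1 = 2.7745
beam 2: φ=0°, α=120°
  direction (-0.5000, 0.8660); cell (6,4); t to first gridline: x 1.2800, y 0.7852 (then +2.0000 / +1.1547)
    (6,5) via y @ 0.7852
    (5,5) via x @ 1.2800
    (5,6) via y @ 1.9399
    (5,7) via y @ 3.0946
    (4,7) via x @ 3.2800
    (4,8) via y @ 4.2493  # hit
  → r_2 = 4.2493
beam 3: φ=45°, α=165°
  direction (-0.9659, 0.2588); cell (6,4); t to first gridline: x 0.6626, y 2.6273 (then +1.0353 / +3.8637)
    (5,4) via x @ 0.6626  # hit
  → r_3 = 0.6626

ranges = [2.7745, 4.2493, 0.6626]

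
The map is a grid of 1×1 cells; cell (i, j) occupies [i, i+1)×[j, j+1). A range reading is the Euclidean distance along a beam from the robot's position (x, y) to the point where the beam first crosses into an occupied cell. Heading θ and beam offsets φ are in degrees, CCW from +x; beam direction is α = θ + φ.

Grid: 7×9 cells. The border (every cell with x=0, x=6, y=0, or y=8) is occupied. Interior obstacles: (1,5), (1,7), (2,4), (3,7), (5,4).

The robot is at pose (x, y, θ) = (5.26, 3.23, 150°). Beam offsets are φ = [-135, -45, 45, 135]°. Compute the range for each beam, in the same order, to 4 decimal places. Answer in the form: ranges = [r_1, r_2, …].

beam 1: φ=-135°, α=15°
  direction (0.9659, 0.2588); cell (5,3); t to first gridline: x 0.7661, y 2.9751 (then +1.0353 / +3.8637)
    (6,3) via x @ 0.7661  # hit
  → r_1 = 0.7661
beam 2: φ=-45°, α=105°
  direction (-0.2588, 0.9659); cell (5,3); t to first gridline: x 1.0046, y 0.7972 (then +3.8637 / +1.0353)
    (5,4) via y @ 0.7972  # hit
  → r_2 = 0.7972
beam 3: φ=45°, α=195°
  direction (-0.9659, -0.2588); cell (5,3); t to first gridline: x 0.2692, y 0.8887 (then +1.0353 / +3.8637)
    (4,3) via x @ 0.2692
    (4,2) via y @ 0.8887
    (3,2) via x @ 1.3044
    (2,2) via x @ 2.3397
    (1,2) via x @ 3.3750
    (0,2) via x @ 4.4103  # hit
  → r_3 = 4.4103
beam 4: φ=135°, α=285°
  direction (0.2588, -0.9659); cell (5,3); t to first gridline: x 2.8591, y 0.2381 (then +3.8637 / +1.0353)
    (5,2) via y @ 0.2381
    (5,1) via y @ 1.2734
    (5,0) via y @ 2.3087  # hit
  → r_4 = 2.3087

ranges = [0.7661, 0.7972, 4.4103, 2.3087]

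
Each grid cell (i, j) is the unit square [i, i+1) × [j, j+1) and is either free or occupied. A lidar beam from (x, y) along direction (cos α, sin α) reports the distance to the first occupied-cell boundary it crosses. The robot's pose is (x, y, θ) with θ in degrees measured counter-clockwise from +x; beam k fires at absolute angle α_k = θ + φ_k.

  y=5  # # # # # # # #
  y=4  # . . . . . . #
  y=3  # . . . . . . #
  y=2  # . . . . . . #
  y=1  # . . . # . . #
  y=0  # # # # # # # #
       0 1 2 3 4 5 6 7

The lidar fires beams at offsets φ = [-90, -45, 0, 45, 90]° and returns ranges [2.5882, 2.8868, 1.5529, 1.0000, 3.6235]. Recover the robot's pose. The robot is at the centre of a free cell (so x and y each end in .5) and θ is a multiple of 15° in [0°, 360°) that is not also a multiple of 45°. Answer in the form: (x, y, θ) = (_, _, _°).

Enumerate (i+0.5, j+0.5, θ) over the 23 free cells and 16 admissible headings. For each, cast all 5 beams and compare to the given ranges.
  (2.5, 1.5, 75°): beam 1 = 1.5529 ≠ 2.5882 ✗
  (2.5, 4.5, 255°): beam 1 = 1.5529 ≠ 2.5882 ✗
  (4.5, 2.5, 120°): beam 1 = 2.8868 ≠ 2.5882 ✗
  …
  (3.5, 2.5, 255°): r_1=2.5882, r_2=2.8868, r_3=1.5529, r_4=1.0000, r_5=3.6235 — all match ✓
No second candidate reproduces the full scan.

(x, y, θ) = (3.5, 2.5, 255°)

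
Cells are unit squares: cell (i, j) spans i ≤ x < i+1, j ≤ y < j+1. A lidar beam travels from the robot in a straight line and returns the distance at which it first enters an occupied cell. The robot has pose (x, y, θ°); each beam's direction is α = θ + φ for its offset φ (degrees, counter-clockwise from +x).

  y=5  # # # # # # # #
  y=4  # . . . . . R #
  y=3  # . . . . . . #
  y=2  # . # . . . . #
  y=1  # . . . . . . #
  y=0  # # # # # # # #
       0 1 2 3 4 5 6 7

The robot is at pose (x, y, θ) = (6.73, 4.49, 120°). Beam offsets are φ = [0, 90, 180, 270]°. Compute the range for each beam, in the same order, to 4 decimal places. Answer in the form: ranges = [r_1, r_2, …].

ranges = [0.5889, 4.3070, 0.5400, 0.3118]

beam 1: φ=0°, α=120°
  dir = (cos 120°, sin 120°) = (-0.5000, 0.8660); from cell (6,4)
  next x-line at t=1.4600, next y-line at t=0.5889; Δt_x=2.0000, Δt_y=1.1547
    y: enter (6,5) at t=0.5889 ← occupied
  → r_1 = 0.5889
beam 2: φ=90°, α=210°
  dir = (cos 210°, sin 210°) = (-0.8660, -0.5000); from cell (6,4)
  next x-line at t=0.8429, next y-line at t=0.9800; Δt_x=1.1547, Δt_y=2.0000
    x: enter (5,4) at t=0.8429
    y: enter (5,3) at t=0.9800
    x: enter (4,3) at t=1.9976
    y: enter (4,2) at t=2.9800
    x: enter (3,2) at t=3.1523
    x: enter (2,2) at t=4.3070 ← occupied
  → r_2 = 4.3070
beam 3: φ=180°, α=300°
  dir = (cos 300°, sin 300°) = (0.5000, -0.8660); from cell (6,4)
  next x-line at t=0.5400, next y-line at t=0.5658; Δt_x=2.0000, Δt_y=1.1547
    x: enter (7,4) at t=0.5400 ← occupied
  → r_3 = 0.5400
beam 4: φ=270°, α=30°
  dir = (cos 30°, sin 30°) = (0.8660, 0.5000); from cell (6,4)
  next x-line at t=0.3118, next y-line at t=1.0200; Δt_x=1.1547, Δt_y=2.0000
    x: enter (7,4) at t=0.3118 ← occupied
  → r_4 = 0.3118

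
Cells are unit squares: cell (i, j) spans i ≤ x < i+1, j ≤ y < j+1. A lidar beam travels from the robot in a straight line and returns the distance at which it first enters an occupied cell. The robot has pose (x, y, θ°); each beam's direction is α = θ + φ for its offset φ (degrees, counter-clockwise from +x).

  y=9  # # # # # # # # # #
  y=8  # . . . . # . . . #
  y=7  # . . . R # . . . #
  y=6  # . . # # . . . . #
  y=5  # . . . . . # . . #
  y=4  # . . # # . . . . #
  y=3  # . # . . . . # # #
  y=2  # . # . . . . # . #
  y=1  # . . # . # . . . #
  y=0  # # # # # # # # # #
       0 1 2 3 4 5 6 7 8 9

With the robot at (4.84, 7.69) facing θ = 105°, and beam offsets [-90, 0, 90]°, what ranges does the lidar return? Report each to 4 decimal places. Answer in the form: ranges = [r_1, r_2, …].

beam 1: φ=-90°, α=15°
  direction (0.9659, 0.2588); cell (4,7); t to first gridline: x 0.1656, y 1.1977 (then +1.0353 / +3.8637)
    (5,7) via x @ 0.1656  # hit
  → r_1 = 0.1656
beam 2: φ=0°, α=105°
  direction (-0.2588, 0.9659); cell (4,7); t to first gridline: x 3.2455, y 0.3209 (then +3.8637 / +1.0353)
    (4,8) via y @ 0.3209
    (4,9) via y @ 1.3562  # hit
  → r_2 = 1.3562
beam 3: φ=90°, α=195°
  direction (-0.9659, -0.2588); cell (4,7); t to first gridline: x 0.8696, y 2.6660 (then +1.0353 / +3.8637)
    (3,7) via x @ 0.8696
    (2,7) via x @ 1.9049
    (2,6) via y @ 2.6660
    (1,6) via x @ 2.9402
    (0,6) via x @ 3.9755  # hit
  → r_3 = 3.9755

ranges = [0.1656, 1.3562, 3.9755]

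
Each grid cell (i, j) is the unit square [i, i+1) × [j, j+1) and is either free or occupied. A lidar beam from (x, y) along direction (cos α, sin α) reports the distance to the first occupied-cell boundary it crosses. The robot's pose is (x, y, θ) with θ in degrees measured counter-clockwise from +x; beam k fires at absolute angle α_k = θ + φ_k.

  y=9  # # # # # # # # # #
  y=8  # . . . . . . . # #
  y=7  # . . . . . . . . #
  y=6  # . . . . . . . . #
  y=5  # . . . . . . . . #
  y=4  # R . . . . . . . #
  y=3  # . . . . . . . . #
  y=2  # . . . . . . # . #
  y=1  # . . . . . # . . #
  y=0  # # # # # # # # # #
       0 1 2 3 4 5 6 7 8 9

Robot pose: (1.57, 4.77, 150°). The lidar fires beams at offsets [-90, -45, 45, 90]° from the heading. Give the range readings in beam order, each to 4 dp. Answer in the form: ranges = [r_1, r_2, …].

ranges = [4.8844, 2.2023, 0.5901, 1.1400]

beam 1: φ=-90°, α=60°
  d=(0.5000,0.8660)  start (1,4)  tX=0.8600 tY=0.2656  stride 1/|dx|=2.0000 1/|dy|=1.1547
    cross y-line → (1,5), t=0.2656
    cross x-line → (2,5), t=0.8600
    cross y-line → (2,6), t=1.4203
    cross y-line → (2,7), t=2.5750
    cross x-line → (3,7), t=2.8600
    cross y-line → (3,8), t=3.7297
    cross x-line → (4,8), t=4.8600
    cross y-line → (4,9), t=4.8844 (wall)
  → r_1 = 4.8844
beam 2: φ=-45°, α=105°
  d=(-0.2588,0.9659)  start (1,4)  tX=2.2023 tY=0.2381  stride 1/|dx|=3.8637 1/|dy|=1.0353
    cross y-line → (1,5), t=0.2381
    cross y-line → (1,6), t=1.2734
    cross x-line → (0,6), t=2.2023 (wall)
  → r_2 = 2.2023
beam 3: φ=45°, α=195°
  d=(-0.9659,-0.2588)  start (1,4)  tX=0.5901 tY=2.9751  stride 1/|dx|=1.0353 1/|dy|=3.8637
    cross x-line → (0,4), t=0.5901 (wall)
  → r_3 = 0.5901
beam 4: φ=90°, α=240°
  d=(-0.5000,-0.8660)  start (1,4)  tX=1.1400 tY=0.8891  stride 1/|dx|=2.0000 1/|dy|=1.1547
    cross y-line → (1,3), t=0.8891
    cross x-line → (0,3), t=1.1400 (wall)
  → r_4 = 1.1400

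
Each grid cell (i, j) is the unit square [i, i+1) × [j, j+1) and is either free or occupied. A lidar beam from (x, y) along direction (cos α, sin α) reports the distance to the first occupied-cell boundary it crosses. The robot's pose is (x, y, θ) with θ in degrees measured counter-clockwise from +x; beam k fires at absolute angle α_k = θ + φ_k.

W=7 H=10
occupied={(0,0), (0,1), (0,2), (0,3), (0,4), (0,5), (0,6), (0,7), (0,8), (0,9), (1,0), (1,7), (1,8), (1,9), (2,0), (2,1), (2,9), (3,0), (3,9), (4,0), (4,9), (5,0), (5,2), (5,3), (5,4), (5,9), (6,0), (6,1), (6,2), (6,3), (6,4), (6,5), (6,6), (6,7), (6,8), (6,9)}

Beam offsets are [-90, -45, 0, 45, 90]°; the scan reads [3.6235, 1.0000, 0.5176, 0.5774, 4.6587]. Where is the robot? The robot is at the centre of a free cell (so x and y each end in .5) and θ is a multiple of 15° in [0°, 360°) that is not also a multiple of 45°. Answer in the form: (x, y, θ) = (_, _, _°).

Candidates: 34 free-cell centres × 16 headings = 544 poses. Raycast each; keep the one whose scan matches to 4 dp.
  (4.5, 1.5, 285°): beam 1 = 1.5529 ≠ 3.6235 ✗
  (1.5, 2.5, 105°): beam 2 = 7.5056 ≠ 1.0000 ✗
  (3.5, 2.5, 210°): beam 1 = 5.0000 ≠ 3.6235 ✗
  …
  (4.5, 4.5, 345°): r_1=3.6235, r_2=1.0000, r_3=0.5176, r_4=0.5774, r_5=4.6587 — all match ✓
Only this pose fits every beam.

(x, y, θ) = (4.5, 4.5, 345°)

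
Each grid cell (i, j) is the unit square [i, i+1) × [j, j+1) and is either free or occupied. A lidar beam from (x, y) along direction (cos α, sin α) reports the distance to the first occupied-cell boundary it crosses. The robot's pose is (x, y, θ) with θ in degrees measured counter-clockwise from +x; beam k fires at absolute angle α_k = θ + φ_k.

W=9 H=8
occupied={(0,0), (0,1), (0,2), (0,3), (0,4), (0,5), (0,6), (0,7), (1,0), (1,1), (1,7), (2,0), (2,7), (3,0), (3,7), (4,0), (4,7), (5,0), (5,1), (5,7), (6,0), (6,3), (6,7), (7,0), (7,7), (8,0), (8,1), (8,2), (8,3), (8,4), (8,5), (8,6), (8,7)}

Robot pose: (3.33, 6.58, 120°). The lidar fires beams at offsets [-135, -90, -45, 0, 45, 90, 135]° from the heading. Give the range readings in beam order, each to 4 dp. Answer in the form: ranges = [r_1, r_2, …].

beam 1: φ=-135°, α=345°
  direction (0.9659, -0.2588); cell (3,6); t to first gridline: x 0.6936, y 2.2409 (then +1.0353 / +3.8637)
    (4,6) via x @ 0.6936
    (5,6) via x @ 1.7289
    (5,5) via y @ 2.2409
    (6,5) via x @ 2.7642
    (7,5) via x @ 3.7995
    (8,5) via x @ 4.8347  # hit
  → r_1 = 4.8347
beam 2: φ=-90°, α=30°
  direction (0.8660, 0.5000); cell (3,6); t to first gridline: x 0.7736, y 0.8400 (then +1.1547 / +2.0000)
    (4,6) via x @ 0.7736
    (4,7) via y @ 0.8400  # hit
  → r_2 = 0.8400
beam 3: φ=-45°, α=75°
  direction (0.2588, 0.9659); cell (3,6); t to first gridline: x 2.5887, y 0.4348 (then +3.8637 / +1.0353)
    (3,7) via y @ 0.4348  # hit
  → r_3 = 0.4348
beam 4: φ=0°, α=120°
  direction (-0.5000, 0.8660); cell (3,6); t to first gridline: x 0.6600, y 0.4850 (then +2.0000 / +1.1547)
    (3,7) via y @ 0.4850  # hit
  → r_4 = 0.4850
beam 5: φ=45°, α=165°
  direction (-0.9659, 0.2588); cell (3,6); t to first gridline: x 0.3416, y 1.6228 (then +1.0353 / +3.8637)
    (2,6) via x @ 0.3416
    (1,6) via x @ 1.3769
    (1,7) via y @ 1.6228  # hit
  → r_5 = 1.6228
beam 6: φ=90°, α=210°
  direction (-0.8660, -0.5000); cell (3,6); t to first gridline: x 0.3811, y 1.1600 (then +1.1547 / +2.0000)
    (2,6) via x @ 0.3811
    (2,5) via y @ 1.1600
    (1,5) via x @ 1.5358
    (0,5) via x @ 2.6905  # hit
  → r_6 = 2.6905
beam 7: φ=135°, α=255°
  direction (-0.2588, -0.9659); cell (3,6); t to first gridline: x 1.2750, y 0.6005 (then +3.8637 / +1.0353)
    (3,5) via y @ 0.6005
    (2,5) via x @ 1.2750
    (2,4) via y @ 1.6357
    (2,3) via y @ 2.6710
    (2,2) via y @ 3.7063
    (2,1) via y @ 4.7416
    (1,1) via x @ 5.1387  # hit
  → r_7 = 5.1387

ranges = [4.8347, 0.8400, 0.4348, 0.4850, 1.6228, 2.6905, 5.1387]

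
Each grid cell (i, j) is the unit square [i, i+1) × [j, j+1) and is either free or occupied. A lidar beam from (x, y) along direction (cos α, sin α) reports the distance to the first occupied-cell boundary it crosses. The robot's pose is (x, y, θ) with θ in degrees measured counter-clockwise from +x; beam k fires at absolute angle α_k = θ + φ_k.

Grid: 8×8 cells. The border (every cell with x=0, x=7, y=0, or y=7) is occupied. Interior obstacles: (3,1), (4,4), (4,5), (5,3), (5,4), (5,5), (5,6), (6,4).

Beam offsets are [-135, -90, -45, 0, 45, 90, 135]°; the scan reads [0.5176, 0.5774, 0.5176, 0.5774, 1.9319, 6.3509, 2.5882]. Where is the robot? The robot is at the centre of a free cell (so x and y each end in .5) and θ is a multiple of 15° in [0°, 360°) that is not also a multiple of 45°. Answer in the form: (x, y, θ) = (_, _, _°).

(x, y, θ) = (1.5, 6.5, 210°)

Enumerate (i+0.5, j+0.5, θ) over the 28 free cells and 16 admissible headings. For each, cast all 7 beams and compare to the given ranges.
  (3.5, 2.5, 345°): beam 1 = 2.8868 ≠ 0.5176 ✗
  (4.5, 1.5, 60°): beam 2 = 1.0000 ≠ 0.5774 ✗
  (6.5, 3.5, 285°): beam 1 = 0.5774 ≠ 0.5176 ✗
  …
  (1.5, 6.5, 210°): r_1=0.5176, r_2=0.5774, r_3=0.5176, r_4=0.5774, r_5=1.9319, r_6=6.3509, r_7=2.5882 — all match ✓
Only this pose fits every beam.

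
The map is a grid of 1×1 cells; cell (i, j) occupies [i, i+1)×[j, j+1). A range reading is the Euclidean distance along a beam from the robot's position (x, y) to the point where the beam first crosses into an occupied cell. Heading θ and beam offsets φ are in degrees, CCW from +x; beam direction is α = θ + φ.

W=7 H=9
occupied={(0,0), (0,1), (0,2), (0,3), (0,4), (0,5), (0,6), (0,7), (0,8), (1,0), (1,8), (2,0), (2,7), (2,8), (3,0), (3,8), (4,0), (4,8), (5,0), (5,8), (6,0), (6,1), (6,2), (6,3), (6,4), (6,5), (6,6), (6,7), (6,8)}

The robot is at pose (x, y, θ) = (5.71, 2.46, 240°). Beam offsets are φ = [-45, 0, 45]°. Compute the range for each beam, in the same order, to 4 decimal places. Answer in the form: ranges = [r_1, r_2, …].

ranges = [4.8762, 1.6859, 1.1205]

beam 1: φ=-45°, α=195°
  d=(-0.9659,-0.2588)  start (5,2)  tX=0.7350 tY=1.7773  stride 1/|dx|=1.0353 1/|dy|=3.8637
    cross x-line → (4,2), t=0.7350
    cross x-line → (3,2), t=1.7703
    cross y-line → (3,1), t=1.7773
    cross x-line → (2,1), t=2.8056
    cross x-line → (1,1), t=3.8409
    cross x-line → (0,1), t=4.8762 (wall)
  → r_1 = 4.8762
beam 2: φ=0°, α=240°
  d=(-0.5000,-0.8660)  start (5,2)  tX=1.4200 tY=0.5312  stride 1/|dx|=2.0000 1/|dy|=1.1547
    cross y-line → (5,1), t=0.5312
    cross x-line → (4,1), t=1.4200
    cross y-line → (4,0), t=1.6859 (wall)
  → r_2 = 1.6859
beam 3: φ=45°, α=285°
  d=(0.2588,-0.9659)  start (5,2)  tX=1.1205 tY=0.4762  stride 1/|dx|=3.8637 1/|dy|=1.0353
    cross y-line → (5,1), t=0.4762
    cross x-line → (6,1), t=1.1205 (wall)
  → r_3 = 1.1205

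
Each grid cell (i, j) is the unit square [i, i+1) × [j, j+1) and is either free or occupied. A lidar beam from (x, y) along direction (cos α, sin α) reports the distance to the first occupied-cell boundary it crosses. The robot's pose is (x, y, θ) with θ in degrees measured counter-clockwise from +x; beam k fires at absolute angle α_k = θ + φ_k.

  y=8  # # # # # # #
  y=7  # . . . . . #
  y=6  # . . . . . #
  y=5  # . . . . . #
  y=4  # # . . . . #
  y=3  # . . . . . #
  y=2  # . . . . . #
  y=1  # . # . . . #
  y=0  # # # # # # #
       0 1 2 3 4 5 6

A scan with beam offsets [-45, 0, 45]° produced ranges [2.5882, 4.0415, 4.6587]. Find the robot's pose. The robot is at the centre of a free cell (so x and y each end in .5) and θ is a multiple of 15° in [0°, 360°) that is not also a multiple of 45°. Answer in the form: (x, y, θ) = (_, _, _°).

(x, y, θ) = (4.5, 5.5, 240°)

Enumerate (i+0.5, j+0.5, θ) over the 33 free cells and 16 admissible headings. For each, cast all 3 beams and compare to the given ranges.
  (3.5, 6.5, 120°): beam 1 = 1.5529 ≠ 2.5882 ✗
  (1.5, 7.5, 195°): beam 1 = 0.5774 ≠ 2.5882 ✗
  (3.5, 2.5, 30°): beam 2 = 2.8868 ≠ 4.0415 ✗
  (5.5, 1.5, 345°): beam 1 = 0.5774 ≠ 2.5882 ✗
  …
  (4.5, 5.5, 240°): r_1=2.5882, r_2=4.0415, r_3=4.6587 — all match ✓
No second candidate reproduces the full scan.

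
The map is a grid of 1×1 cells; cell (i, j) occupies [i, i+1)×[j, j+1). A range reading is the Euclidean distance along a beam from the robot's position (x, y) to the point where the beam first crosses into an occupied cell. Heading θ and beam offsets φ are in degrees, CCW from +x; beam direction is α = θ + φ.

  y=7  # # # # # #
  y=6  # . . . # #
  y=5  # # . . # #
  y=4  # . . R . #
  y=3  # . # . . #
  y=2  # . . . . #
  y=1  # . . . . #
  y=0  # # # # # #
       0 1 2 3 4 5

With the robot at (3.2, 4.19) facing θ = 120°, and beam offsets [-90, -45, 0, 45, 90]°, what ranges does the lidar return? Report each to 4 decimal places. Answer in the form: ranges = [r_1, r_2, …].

ranges = [1.6200, 2.9091, 3.2447, 2.2776, 0.3800]

beam 1: φ=-90°, α=30°
  d=(0.8660,0.5000)  start (3,4)  tX=0.9238 tY=1.6200  stride 1/|dx|=1.1547 1/|dy|=2.0000
    cross x-line → (4,4), t=0.9238
    cross y-line → (4,5), t=1.6200 (wall)
  → r_1 = 1.6200
beam 2: φ=-45°, α=75°
  d=(0.2588,0.9659)  start (3,4)  tX=3.0910 tY=0.8386  stride 1/|dx|=3.8637 1/|dy|=1.0353
    cross y-line → (3,5), t=0.8386
    cross y-line → (3,6), t=1.8738
    cross y-line → (3,7), t=2.9091 (wall)
  → r_2 = 2.9091
beam 3: φ=0°, α=120°
  d=(-0.5000,0.8660)  start (3,4)  tX=0.4000 tY=0.9353  stride 1/|dx|=2.0000 1/|dy|=1.1547
    cross x-line → (2,4), t=0.4000
    cross y-line → (2,5), t=0.9353
    cross y-line → (2,6), t=2.0900
    cross x-line → (1,6), t=2.4000
    cross y-line → (1,7), t=3.2447 (wall)
  → r_3 = 3.2447
beam 4: φ=45°, α=165°
  d=(-0.9659,0.2588)  start (3,4)  tX=0.2071 tY=3.1296  stride 1/|dx|=1.0353 1/|dy|=3.8637
    cross x-line → (2,4), t=0.2071
    cross x-line → (1,4), t=1.2423
    cross x-line → (0,4), t=2.2776 (wall)
  → r_4 = 2.2776
beam 5: φ=90°, α=210°
  d=(-0.8660,-0.5000)  start (3,4)  tX=0.2309 tY=0.3800  stride 1/|dx|=1.1547 1/|dy|=2.0000
    cross x-line → (2,4), t=0.2309
    cross y-line → (2,3), t=0.3800 (wall)
  → r_5 = 0.3800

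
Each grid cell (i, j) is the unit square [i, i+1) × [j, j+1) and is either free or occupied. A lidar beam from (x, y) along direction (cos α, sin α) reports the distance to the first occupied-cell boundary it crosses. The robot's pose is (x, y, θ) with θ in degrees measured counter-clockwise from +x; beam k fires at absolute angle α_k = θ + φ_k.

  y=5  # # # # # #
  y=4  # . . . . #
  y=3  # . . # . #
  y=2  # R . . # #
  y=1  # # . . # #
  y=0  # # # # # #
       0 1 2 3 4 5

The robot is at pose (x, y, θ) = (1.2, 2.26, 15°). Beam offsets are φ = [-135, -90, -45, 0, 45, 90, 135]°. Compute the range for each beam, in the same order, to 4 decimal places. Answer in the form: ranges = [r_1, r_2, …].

ranges = [0.3002, 0.2692, 0.5200, 2.8591, 3.1639, 0.7727, 0.2309]

beam 1: φ=-135°, α=240°
  cosα=-0.5000 sinα=-0.8660 | (1,2) | tMaxX 0.4000 tMaxY 0.3002 | tΔX 2.0000 tΔY 1.1547
    t=0.3002 [y] (1,1) — stop
  → r_1 = 0.3002
beam 2: φ=-90°, α=285°
  cosα=0.2588 sinα=-0.9659 | (1,2) | tMaxX 3.0910 tMaxY 0.2692 | tΔX 3.8637 tΔY 1.0353
    t=0.2692 [y] (1,1) — stop
  → r_2 = 0.2692
beam 3: φ=-45°, α=330°
  cosα=0.8660 sinα=-0.5000 | (1,2) | tMaxX 0.9238 tMaxY 0.5200 | tΔX 1.1547 tΔY 2.0000
    t=0.5200 [y] (1,1) — stop
  → r_3 = 0.5200
beam 4: φ=0°, α=15°
  cosα=0.9659 sinα=0.2588 | (1,2) | tMaxX 0.8282 tMaxY 2.8591 | tΔX 1.0353 tΔY 3.8637
    t=0.8282 [x] (2,2)
    t=1.8635 [x] (3,2)
    t=2.8591 [y] (3,3) — stop
  → r_4 = 2.8591
beam 5: φ=45°, α=60°
  cosα=0.5000 sinα=0.8660 | (1,2) | tMaxX 1.6000 tMaxY 0.8545 | tΔX 2.0000 tΔY 1.1547
    t=0.8545 [y] (1,3)
    t=1.6000 [x] (2,3)
    t=2.0092 [y] (2,4)
    t=3.1639 [y] (2,5) — stop
  → r_5 = 3.1639
beam 6: φ=90°, α=105°
  cosα=-0.2588 sinα=0.9659 | (1,2) | tMaxX 0.7727 tMaxY 0.7661 | tΔX 3.8637 tΔY 1.0353
    t=0.7661 [y] (1,3)
    t=0.7727 [x] (0,3) — stop
  → r_6 = 0.7727
beam 7: φ=135°, α=150°
  cosα=-0.8660 sinα=0.5000 | (1,2) | tMaxX 0.2309 tMaxY 1.4800 | tΔX 1.1547 tΔY 2.0000
    t=0.2309 [x] (0,2) — stop
  → r_7 = 0.2309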